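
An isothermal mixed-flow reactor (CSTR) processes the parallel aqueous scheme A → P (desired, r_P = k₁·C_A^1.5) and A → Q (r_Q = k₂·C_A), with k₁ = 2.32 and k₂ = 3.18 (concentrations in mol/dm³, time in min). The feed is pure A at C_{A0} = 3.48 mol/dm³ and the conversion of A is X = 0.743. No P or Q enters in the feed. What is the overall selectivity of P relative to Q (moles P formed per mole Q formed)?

0.690

Exit C_A = C_{A0}(1−X) = 3.48×0.257 = 0.8944 mol/dm³.
Rates in a CSTR are evaluated at the outlet concentration: r_P = 2.32×0.8944^1.5 = 1.962, r_Q = 3.18×0.8944 = 2.844.
Overall selectivity = C_P/C_Q = r_Pτ/(r_Qτ) = r_P/r_Q = 0.690.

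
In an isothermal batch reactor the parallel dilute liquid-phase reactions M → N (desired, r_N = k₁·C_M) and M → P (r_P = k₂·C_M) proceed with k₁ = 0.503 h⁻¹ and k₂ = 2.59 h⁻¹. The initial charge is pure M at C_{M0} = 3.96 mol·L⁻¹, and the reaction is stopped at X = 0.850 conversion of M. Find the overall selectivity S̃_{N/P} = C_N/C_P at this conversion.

C_M = C_{M0}(1−X) = 0.5940 mol·L⁻¹.
Both paths are first order in M, so the instantaneous fraction to N is constant: dC_N/d(−C_M) = k₁/(k₁+k₂) = 0.1626.
C_N = 0.1626·(C_{M0}−C_M) = 0.1626×3.366 = 0.547 mol·L⁻¹.
C_P = (C_{M0}−C_M)−C_N = 2.819 mol·L⁻¹; S̃_{N/P} = 0.5474/2.819 = 0.194.

0.194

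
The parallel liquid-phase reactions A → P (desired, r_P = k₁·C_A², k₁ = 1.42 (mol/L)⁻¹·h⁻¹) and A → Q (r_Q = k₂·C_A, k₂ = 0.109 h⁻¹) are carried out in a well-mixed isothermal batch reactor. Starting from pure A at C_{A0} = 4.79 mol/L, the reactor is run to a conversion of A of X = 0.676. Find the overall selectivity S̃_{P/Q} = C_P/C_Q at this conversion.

37.5

C_A = C_{A0}(1−X) = 1.552 mol/L.
Along a PFR/batch, dC_Q/dC_A = −r_Q/(r_P+r_Q) = −k₂/(k₂+k₁·C_A).
Integrating from C_{A0} to C_A: C_Q = (0.109/1.42)·ln[(0.109+1.42·4.79)/(0.109+1.42·1.55)] = 0.07676·ln(6.911/2.313) = 0.08402 mol/L.
Then C_P = (C_{A0}−C_A) − C_Q = 3.238 − 0.08402 = 3.154 mol/L.
S̃_{P/Q} = C_P/C_Q = 3.154/0.08402 = 37.5.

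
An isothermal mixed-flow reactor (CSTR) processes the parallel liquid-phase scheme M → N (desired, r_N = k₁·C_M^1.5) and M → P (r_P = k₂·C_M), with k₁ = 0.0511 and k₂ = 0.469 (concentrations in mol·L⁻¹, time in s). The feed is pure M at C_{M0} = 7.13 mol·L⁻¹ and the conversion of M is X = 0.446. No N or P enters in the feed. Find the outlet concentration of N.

0.566 mol·L⁻¹

Exit C_M = C_{M0}(1−X) = 7.13×0.554 = 3.950 mol·L⁻¹.
In a CSTR the entire volume is at exit conditions, so r_N = 0.0511×3.950^1.5 = 0.4012 and r_P = 0.469×3.950 = 1.853.
Fraction of consumed M going to N: r_N/(r_N+r_P) = 0.1780.
C_N = 0.1780·C_{M0}·X = 0.1780×7.13×0.446 = 0.566 mol·L⁻¹.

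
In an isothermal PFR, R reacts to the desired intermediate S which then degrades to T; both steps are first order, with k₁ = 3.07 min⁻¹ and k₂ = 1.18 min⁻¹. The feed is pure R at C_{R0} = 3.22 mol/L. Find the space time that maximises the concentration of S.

The intermediate peaks when r₁ = r₂, i.e. k₁e^(−k₁τ) = k₂e^(−k₂τ), giving τ_opt = ln(k₂/k₁)/(k₂−k₁).
= ln(1.18/3.07)/(1.18−3.07) = ln(0.3844)/-1.890 = -0.9562/-1.890 = 0.506 min.

0.506 min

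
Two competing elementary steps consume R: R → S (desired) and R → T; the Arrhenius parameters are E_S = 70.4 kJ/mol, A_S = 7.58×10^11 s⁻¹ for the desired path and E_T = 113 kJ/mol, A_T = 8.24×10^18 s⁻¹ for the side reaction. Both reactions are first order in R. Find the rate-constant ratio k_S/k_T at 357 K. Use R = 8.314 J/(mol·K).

0.157

Since both paths have the same order in R, the concentration cancels and S_{S/T} = k_S/k_T = (A_S/A_T)·exp[(E_T−E_S)/(RT)].
(E_T−E_S)/(RT) = (113−70.4)×10³/(8.314×357) = 42600/2968 = 14.35.
k_S/k_T = (7.58×10^11/8.24×10^18)·exp(14.35) = 9.199×10^-8 × 1.711×10^6 = 0.157.
Since E_S < E_T, lowering the temperature improves selectivity toward S.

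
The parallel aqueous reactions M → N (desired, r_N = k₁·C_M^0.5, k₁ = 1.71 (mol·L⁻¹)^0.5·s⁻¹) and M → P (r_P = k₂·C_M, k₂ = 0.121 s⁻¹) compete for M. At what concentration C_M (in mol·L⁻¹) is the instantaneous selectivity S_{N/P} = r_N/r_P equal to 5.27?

7.19 mol·L⁻¹

S_{N/P} = (k₁/k₂)·C_M^-0.5 ⇒ C_M = (S·k₂/k₁)^(-2).
= (5.27×0.121/1.71)^(-2) = (0.3729)^(-2) = 7.19 mol·L⁻¹.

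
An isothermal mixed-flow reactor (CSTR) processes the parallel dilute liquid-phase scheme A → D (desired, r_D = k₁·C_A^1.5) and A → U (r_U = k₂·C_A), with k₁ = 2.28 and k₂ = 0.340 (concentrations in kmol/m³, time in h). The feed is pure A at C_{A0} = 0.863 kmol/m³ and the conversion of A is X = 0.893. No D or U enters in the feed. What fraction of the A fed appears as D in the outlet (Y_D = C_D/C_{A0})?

0.599

Exit C_A = C_{A0}(1−X) = 0.863×0.107 = 0.09234 kmol/m³.
A CSTR operates uniformly at the exit composition, giving r_D = 0.06398 and r_U = 0.03140 (each k·C_A^n at C_A = 0.09234).
Fraction of consumed A going to D: r_D/(r_D+r_U) = 0.6708.
C_D = 0.6708·C_{A0}·X = 0.6708×0.863×0.893 = 0.517 kmol/m³; Y_D = C_D/C_{A0} = 0.599.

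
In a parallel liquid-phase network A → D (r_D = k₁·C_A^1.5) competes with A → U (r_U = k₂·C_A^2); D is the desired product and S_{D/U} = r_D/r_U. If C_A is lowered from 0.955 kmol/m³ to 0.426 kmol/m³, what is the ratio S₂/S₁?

1.50

S_{D/U} = (k₁/k₂)·C_A^-0.5, so S₂/S₁ = (C_{A,2}/C_{A,1})^-0.5.
= (0.426/0.955)^(-0.5) = (0.4461)^(-0.5) = 1.50.
Selectivity toward D rises as C_A falls — low-concentration operation is favoured.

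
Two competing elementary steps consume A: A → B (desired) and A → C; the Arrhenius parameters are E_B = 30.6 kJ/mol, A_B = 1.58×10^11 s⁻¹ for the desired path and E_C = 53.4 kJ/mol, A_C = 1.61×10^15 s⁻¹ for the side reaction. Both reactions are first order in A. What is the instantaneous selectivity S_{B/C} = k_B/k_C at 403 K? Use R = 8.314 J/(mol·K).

k_B/k_C = (A_B/A_C)·exp[−(E_B−E_C)/(RT)] = (A_B/A_C)·exp[(E_C−E_B)/(RT)].
(E_C−E_B)/(RT) = (53.4−30.6)×10³/(8.314×403) = 22800/3351 = 6.805.
k_B/k_C = (1.58×10^11/1.61×10^15)·exp(6.805) = 9.814×10^-5 × 902.2 = 0.0885.

0.0885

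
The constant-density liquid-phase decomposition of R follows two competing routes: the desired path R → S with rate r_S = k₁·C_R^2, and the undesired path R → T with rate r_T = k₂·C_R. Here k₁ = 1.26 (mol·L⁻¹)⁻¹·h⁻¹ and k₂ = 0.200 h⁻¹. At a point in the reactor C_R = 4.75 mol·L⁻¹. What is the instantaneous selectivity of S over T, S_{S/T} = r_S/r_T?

S_{S/T} = r_S/r_T = (k₁·C_R^2)/(k₂·C_R) = (k₁/k₂)·C_R.
= (1.26×4.750^2) / (0.200×4.750) = 28.43/0.9500 = 29.9.

29.9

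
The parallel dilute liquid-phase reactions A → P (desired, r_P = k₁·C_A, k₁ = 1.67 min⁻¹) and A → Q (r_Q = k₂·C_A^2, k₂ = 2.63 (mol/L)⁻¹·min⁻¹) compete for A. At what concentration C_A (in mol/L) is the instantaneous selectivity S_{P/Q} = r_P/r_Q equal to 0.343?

1.85 mol/L

S_{P/Q} = (k₁/k₂)·C_A⁻¹ ⇒ C_A = (S·k₂/k₁)^(-1).
= (0.343×2.63/1.67)^(-1) = (0.5402)^(-1) = 1.85 mol/L.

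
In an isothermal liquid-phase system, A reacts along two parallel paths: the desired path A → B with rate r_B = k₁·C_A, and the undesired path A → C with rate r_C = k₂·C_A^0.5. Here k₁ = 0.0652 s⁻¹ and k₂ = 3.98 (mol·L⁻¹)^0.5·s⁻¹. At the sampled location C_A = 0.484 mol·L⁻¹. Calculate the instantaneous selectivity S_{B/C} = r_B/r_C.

S_{B/C} = r_B/r_C = (k₁·C_A)/(k₂·C_A^0.5) = (k₁/k₂)·C_A^0.5.
= (0.0652×0.4840) / (3.98×0.4840^0.5) = 0.03156/2.769 = 0.0114.
Since the desired path is higher order in A, keeping C_A high (PFR or concentrated feed) favours B.

0.0114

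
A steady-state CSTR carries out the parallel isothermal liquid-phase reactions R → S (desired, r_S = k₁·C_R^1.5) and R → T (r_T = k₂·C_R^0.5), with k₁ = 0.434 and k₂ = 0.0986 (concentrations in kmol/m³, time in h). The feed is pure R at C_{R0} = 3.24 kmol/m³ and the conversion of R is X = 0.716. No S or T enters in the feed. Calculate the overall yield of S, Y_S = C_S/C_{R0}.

0.574

Exit C_R = C_{R0}(1−X) = 3.24×0.284 = 0.9202 kmol/m³.
In a CSTR the entire volume is at exit conditions, so r_S = 0.434×0.9202^1.5 = 0.3831 and r_T = 0.0986×0.9202^0.5 = 0.09458.
Fraction of consumed R going to S: r_S/(r_S+r_T) = 0.8020.
C_S = 0.8020·C_{R0}·X = 0.8020×3.24×0.716 = 1.86 kmol/m³; Y_S = C_S/C_{R0} = 0.574.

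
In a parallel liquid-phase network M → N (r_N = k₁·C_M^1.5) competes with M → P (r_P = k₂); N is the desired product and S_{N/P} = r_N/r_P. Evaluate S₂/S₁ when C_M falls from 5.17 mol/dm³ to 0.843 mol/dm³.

S_{N/P} = (k₁/k₂)·C_M^1.5, so S₂/S₁ = (C_{M,2}/C_{M,1})^1.5.
= (0.843/5.17)^1.5 = (0.1631)^1.5 = 0.0658.

0.0658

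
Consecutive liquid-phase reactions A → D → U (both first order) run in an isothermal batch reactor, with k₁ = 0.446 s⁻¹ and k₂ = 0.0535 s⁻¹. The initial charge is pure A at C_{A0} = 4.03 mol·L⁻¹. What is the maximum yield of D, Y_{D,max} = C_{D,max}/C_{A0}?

At the optimum, C_{D,max}/C_{A0} = (k₁/k₂)^[k₂/(k₂−k₁)].
= (0.446/0.0535)^(0.0535/(0.0535−0.446)) = (8.336)^(-0.1363) = 0.7490.

0.749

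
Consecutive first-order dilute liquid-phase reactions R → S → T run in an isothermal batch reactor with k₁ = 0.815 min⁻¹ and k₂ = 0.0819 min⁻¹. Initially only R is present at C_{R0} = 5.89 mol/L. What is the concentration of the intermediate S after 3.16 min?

For first-order series with pure R initially, C_S(t) = k₁C_{R0}/(k₂−k₁)·(e^(−k₁t) − e^(−k₂t)).
e^(−k₁t) = e^(−0.815×3.16) = e^(−2.575) = 0.07612; e^(−k₂t) = e^(−0.2588) = 0.7720.
C_S = 0.815×5.89/(0.0819−0.815) × (0.07612−0.7720) = (-6.548)×(-0.6959) = 4.556 mol/L.

4.56 mol/L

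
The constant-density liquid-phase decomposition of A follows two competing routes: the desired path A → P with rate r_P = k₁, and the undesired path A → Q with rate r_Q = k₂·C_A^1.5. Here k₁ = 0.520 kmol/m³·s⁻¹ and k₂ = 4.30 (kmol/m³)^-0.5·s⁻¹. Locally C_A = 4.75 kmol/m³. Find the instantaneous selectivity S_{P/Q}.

0.0117

S_{P/Q} = r_P/r_Q = (k₁)/(k₂·C_A^1.5) = (k₁/k₂)·C_A^-1.5.
= (0.520) / (4.30×4.750^1.5) = 0.5200/44.52 = 0.0117.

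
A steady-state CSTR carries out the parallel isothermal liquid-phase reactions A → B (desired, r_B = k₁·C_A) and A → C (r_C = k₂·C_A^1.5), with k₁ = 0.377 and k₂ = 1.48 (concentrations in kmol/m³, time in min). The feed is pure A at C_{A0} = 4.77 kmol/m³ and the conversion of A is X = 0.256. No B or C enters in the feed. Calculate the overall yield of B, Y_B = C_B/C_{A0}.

0.0305

Exit C_A = C_{A0}(1−X) = 4.77×0.744 = 3.549 kmol/m³.
In a CSTR the entire volume is at exit conditions, so r_B = 0.377×3.549 = 1.338 and r_C = 1.48×3.549^1.5 = 9.895.
Fraction of consumed A going to B: r_B/(r_B+r_C) = 0.1191.
C_B = 0.1191·C_{A0}·X = 0.1191×4.77×0.256 = 0.145 kmol/m³; Y_B = C_B/C_{A0} = 0.0305.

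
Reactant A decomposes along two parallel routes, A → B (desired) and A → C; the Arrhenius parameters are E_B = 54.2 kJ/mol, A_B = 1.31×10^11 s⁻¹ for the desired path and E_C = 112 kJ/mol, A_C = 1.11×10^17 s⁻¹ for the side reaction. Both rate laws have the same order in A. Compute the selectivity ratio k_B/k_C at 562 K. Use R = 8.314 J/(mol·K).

Since both paths have the same order in A, the concentration cancels and S_{B/C} = k_B/k_C = (A_B/A_C)·exp[(E_C−E_B)/(RT)].
(E_C−E_B)/(RT) = (112−54.2)×10³/(8.314×562) = 57800/4672 = 12.37.
k_B/k_C = (1.31×10^11/1.11×10^17)·exp(12.37) = 1.180×10^-6 × 2.357×10^5 = 0.278.

0.278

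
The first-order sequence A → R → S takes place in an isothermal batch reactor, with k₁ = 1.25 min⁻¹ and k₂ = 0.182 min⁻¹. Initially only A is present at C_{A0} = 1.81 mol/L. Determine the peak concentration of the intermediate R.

Evaluating C_R at t_opt = ln(k₂/k₁)/(k₂−k₁) gives C_{R,max}/C_{A0} = (k₁/k₂)^[k₂/(k₂−k₁)].
= (1.25/0.182)^(0.182/(0.182−1.25)) = (6.868)^(-0.1704) = 0.7201.
C_{R,max} = 0.7201×1.81 = 1.30 mol/L.

1.30 mol/L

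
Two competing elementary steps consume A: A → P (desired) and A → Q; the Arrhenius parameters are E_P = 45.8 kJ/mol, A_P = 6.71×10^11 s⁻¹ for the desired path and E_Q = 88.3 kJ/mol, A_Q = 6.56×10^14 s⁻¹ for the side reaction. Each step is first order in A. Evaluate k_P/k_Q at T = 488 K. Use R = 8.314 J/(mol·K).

Since both paths have the same order in A, the concentration cancels and S_{P/Q} = k_P/k_Q = (A_P/A_Q)·exp[(E_Q−E_P)/(RT)].
(E_Q−E_P)/(RT) = (88.3−45.8)×10³/(8.314×488) = 42500/4057 = 10.48.
k_P/k_Q = (6.71×10^11/6.56×10^14)·exp(10.48) = 0.001023 × 35423 = 36.2.
Since E_P < E_Q, lowering the temperature improves selectivity toward P.

36.2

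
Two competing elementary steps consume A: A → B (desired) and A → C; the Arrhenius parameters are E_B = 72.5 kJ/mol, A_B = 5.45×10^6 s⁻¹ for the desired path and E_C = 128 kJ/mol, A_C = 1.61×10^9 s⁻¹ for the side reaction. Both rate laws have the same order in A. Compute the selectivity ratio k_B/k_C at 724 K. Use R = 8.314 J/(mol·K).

34.2

k_B/k_C = (A_B/A_C)·exp[−(E_B−E_C)/(RT)] = (A_B/A_C)·exp[(E_C−E_B)/(RT)].
(E_C−E_B)/(RT) = (128−72.5)×10³/(8.314×724) = 55500/6019 = 9.220.
k_B/k_C = (5.45×10^6/1.61×10^9)·exp(9.220) = 0.003385 × 10100 = 34.2.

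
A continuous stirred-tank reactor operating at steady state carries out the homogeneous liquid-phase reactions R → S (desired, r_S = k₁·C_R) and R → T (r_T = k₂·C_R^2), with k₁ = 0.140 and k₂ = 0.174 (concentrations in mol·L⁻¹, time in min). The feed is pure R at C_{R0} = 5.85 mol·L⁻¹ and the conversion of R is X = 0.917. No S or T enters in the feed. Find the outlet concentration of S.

Exit C_R = C_{R0}(1−X) = 5.85×0.0830 = 0.4855 mol·L⁻¹.
In a CSTR the entire volume is at exit conditions, so r_S = 0.140×0.4855 = 0.06798 and r_T = 0.174×0.4855^2 = 0.04102.
Fraction of consumed R going to S: r_S/(r_S+r_T) = 0.6236.
C_S = 0.6236·C_{R0}·X = 0.6236×5.85×0.917 = 3.35 mol·L⁻¹.

3.35 mol·L⁻¹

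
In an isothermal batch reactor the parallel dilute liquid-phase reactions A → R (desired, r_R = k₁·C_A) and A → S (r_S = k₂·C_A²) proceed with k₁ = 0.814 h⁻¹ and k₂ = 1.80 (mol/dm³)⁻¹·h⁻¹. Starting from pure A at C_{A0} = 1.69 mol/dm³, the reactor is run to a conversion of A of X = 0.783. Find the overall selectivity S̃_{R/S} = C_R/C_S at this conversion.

C_A = C_{A0}(1−X) = 0.3667 mol/dm³.
Along a PFR/batch, dC_R/dC_A = −r_R/(r_R+r_S) = −k₁/(k₁+k₂·C_A).
Integrating from C_{A0} to C_A: C_R = (0.814/1.80)·ln[(0.814+1.80·1.69)/(0.814+1.80·0.367)] = 0.4522·ln(3.856/1.474) = 0.4348 mol/dm³.
C_S = (C_{A0}−C_A)−C_R = 0.8884 mol/dm³; S̃_{R/S} = 0.4348/0.8884 = 0.489.

0.489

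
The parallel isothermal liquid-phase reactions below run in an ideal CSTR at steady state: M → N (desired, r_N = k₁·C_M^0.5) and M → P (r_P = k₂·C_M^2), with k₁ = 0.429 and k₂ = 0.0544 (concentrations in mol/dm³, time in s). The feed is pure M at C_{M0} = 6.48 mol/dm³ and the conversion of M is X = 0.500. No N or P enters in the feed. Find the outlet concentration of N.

1.86 mol/dm³

Exit C_M = C_{M0}(1−X) = 6.48×0.500 = 3.240 mol/dm³.
In a CSTR the entire volume is at exit conditions, so r_N = 0.429×3.240^0.5 = 0.7722 and r_P = 0.0544×3.240^2 = 0.5711.
Fraction of consumed M going to N: r_N/(r_N+r_P) = 0.5749.
C_N = 0.5749·C_{M0}·X = 0.5749×6.48×0.500 = 1.86 mol/dm³.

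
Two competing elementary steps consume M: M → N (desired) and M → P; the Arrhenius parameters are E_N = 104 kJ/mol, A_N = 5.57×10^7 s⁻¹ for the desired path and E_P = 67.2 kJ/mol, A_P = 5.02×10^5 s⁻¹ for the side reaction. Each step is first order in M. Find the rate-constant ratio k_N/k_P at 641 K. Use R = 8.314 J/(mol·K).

0.111

With equal orders, S_{N/P} = k_N/k_P = (A_N/A_P)·exp[(E_P−E_N)/(RT)].
(E_P−E_N)/(RT) = (67.2−104)×10³/(8.314×641) = -36800/5329 = -6.905.
k_N/k_P = (5.57×10^7/5.02×10^5)·exp(-6.905) = 111.0 × 0.001003 = 0.111.
Since E_N > E_P, raising the temperature improves selectivity toward N.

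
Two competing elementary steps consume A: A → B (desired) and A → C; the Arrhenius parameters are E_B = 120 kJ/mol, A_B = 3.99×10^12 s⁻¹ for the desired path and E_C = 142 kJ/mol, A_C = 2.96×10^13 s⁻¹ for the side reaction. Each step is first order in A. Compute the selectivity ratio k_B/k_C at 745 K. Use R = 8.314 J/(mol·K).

4.70

k_B/k_C = (A_B/A_C)·exp[−(E_B−E_C)/(RT)] = (A_B/A_C)·exp[(E_C−E_B)/(RT)].
(E_C−E_B)/(RT) = (142−120)×10³/(8.314×745) = 22000/6194 = 3.552.
k_B/k_C = (3.99×10^12/2.96×10^13)·exp(3.552) = 0.1348 × 34.88 = 4.70.
Since E_B < E_C, lowering the temperature improves selectivity toward B.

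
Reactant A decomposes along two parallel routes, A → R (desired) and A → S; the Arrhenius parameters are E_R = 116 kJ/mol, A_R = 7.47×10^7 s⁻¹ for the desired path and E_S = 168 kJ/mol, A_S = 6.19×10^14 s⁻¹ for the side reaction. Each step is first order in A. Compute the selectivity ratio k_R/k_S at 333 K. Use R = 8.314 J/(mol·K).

17.3

k_R/k_S = (A_R/A_S)·exp[−(E_R−E_S)/(RT)] = (A_R/A_S)·exp[(E_S−E_R)/(RT)].
(E_S−E_R)/(RT) = (168−116)×10³/(8.314×333) = 52000/2769 = 18.78.
k_R/k_S = (7.47×10^7/6.19×10^14)·exp(18.78) = 1.207×10^-7 × 1.436×10^8 = 17.3.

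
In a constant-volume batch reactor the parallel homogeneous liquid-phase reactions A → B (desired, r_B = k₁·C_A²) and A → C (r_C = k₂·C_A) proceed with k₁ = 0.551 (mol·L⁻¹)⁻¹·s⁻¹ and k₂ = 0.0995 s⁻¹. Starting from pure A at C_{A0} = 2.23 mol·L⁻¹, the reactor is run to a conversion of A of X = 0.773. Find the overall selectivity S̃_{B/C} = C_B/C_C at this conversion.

6.60

C_A = C_{A0}(1−X) = 0.5062 mol·L⁻¹.
Along a PFR/batch, dC_C/dC_A = −r_C/(r_B+r_C) = −k₂/(k₂+k₁·C_A).
Integrating from C_{A0} to C_A: C_C = (0.0995/0.551)·ln[(0.0995+0.551·2.23)/(0.0995+0.551·0.506)] = 0.1806·ln(1.328/0.3784) = 0.2267 mol·L⁻¹.
Then C_B = (C_{A0}−C_A) − C_C = 1.724 − 0.2267 = 1.497 mol·L⁻¹.
S̃_{B/C} = C_B/C_C = 1.497/0.2267 = 6.60.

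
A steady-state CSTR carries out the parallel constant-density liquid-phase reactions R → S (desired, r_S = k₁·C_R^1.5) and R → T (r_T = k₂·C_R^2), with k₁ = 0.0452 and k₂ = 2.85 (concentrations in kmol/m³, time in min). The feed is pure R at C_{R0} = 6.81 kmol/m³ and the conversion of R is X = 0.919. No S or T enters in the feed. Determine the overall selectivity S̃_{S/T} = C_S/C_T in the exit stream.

0.0214

Exit C_R = C_{R0}(1−X) = 6.81×0.0810 = 0.5516 kmol/m³.
A CSTR operates uniformly at the exit composition, giving r_S = 0.01852 and r_T = 0.8672 (each k·C_R^n at C_R = 0.5516).
Overall selectivity = C_S/C_T = r_Sτ/(r_Tτ) = r_S/r_T = 0.0214.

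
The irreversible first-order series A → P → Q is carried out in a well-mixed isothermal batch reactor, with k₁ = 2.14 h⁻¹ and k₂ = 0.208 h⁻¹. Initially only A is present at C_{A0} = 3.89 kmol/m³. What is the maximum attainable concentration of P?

3.03 kmol/m³

Evaluating C_P at t_opt = ln(k₂/k₁)/(k₂−k₁) gives C_{P,max}/C_{A0} = (k₁/k₂)^[k₂/(k₂−k₁)].
= (2.14/0.208)^(0.208/(0.208−2.14)) = (10.29)^(-0.1077) = 0.7781.
C_{P,max} = 0.7781×3.89 = 3.03 kmol/m³.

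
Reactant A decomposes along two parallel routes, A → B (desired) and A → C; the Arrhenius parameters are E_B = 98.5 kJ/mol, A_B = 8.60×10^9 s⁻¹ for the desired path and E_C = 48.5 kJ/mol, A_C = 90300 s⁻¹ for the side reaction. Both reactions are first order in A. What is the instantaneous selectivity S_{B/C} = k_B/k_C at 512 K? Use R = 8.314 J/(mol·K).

Since both paths have the same order in A, the concentration cancels and S_{B/C} = k_B/k_C = (A_B/A_C)·exp[(E_C−E_B)/(RT)].
(E_C−E_B)/(RT) = (48.5−98.5)×10³/(8.314×512) = -50000/4257 = -11.75.
k_B/k_C = (8.60×10^9/90300)·exp(-11.75) = 95238 × 7.921×10^-6 = 0.754.

0.754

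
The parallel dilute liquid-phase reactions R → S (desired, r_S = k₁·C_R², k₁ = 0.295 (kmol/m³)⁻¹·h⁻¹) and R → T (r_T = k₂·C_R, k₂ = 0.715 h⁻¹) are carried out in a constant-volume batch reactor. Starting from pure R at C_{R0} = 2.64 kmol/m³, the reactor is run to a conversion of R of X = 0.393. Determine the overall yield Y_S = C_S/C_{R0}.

C_R = C_{R0}(1−X) = 1.602 kmol/m³.
Along a PFR/batch, dC_T/dC_R = −r_T/(r_S+r_T) = −k₂/(k₂+k₁·C_R).
Integrating from C_{R0} to C_R: C_T = (0.715/0.295)·ln[(0.715+0.295·2.64)/(0.715+0.295·1.60)] = 2.424·ln(1.494/1.188) = 0.5557 kmol/m³.
Then C_S = (C_{R0}−C_R) − C_T = 1.038 − 0.5557 = 0.4818 kmol/m³.
Y_S = C_S/C_{R0} = 0.4818/2.64 = 0.183.

0.183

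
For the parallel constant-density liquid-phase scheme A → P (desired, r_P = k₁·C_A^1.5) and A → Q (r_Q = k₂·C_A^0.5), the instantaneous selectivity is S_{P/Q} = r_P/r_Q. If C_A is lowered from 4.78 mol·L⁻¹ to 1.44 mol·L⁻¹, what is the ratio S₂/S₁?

S_{P/Q} = (k₁/k₂)·C_A, so S₂/S₁ = (C_{A,2}/C_{A,1}).
= 1.44/4.78 = 0.301.
Selectivity toward P falls as C_A falls — high-concentration operation is favoured.

0.301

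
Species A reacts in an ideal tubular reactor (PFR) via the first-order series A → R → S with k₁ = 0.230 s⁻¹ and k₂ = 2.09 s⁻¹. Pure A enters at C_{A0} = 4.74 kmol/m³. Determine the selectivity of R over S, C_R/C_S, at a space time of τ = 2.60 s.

0.176

For first-order series with pure A initially, C_R(τ) = k₁C_{A0}/(k₂−k₁)·(e^(−k₁τ) − e^(−k₂τ)).
e^(−k₁τ) = e^(−0.230×2.60) = e^(−0.5980) = 0.5499; e^(−k₂τ) = e^(−5.434) = 0.004366.
C_R = 0.230×4.74/(2.09−0.230) × (0.5499−0.004366) = 0.5861×0.5455 = 0.3198 kmol/m³.
C_A = C_{A0}e^(−k₁τ) = 2.607 kmol/m³, so C_S = C_{A0}−C_A−C_R = 1.814 kmol/m³; C_R/C_S = 0.176.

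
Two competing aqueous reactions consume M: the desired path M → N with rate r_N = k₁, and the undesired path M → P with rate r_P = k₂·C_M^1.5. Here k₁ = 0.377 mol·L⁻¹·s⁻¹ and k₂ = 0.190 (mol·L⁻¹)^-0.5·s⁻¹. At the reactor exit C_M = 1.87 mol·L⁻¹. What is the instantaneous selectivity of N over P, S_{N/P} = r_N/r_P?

0.776

S_{N/P} = r_N/r_P = (k₁)/(k₂·C_M^1.5) = (k₁/k₂)·C_M^-1.5.
= (0.377) / (0.190×1.870^1.5) = 0.3770/0.4859 = 0.776.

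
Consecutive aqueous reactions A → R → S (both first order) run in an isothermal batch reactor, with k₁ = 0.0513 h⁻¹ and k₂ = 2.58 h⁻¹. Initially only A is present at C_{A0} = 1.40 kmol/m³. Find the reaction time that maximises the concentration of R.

The intermediate peaks when r₁ = r₂, i.e. k₁e^(−k₁t) = k₂e^(−k₂t), giving t_opt = ln(k₂/k₁)/(k₂−k₁).
= ln(2.58/0.0513)/(2.58−0.0513) = ln(50.29)/2.529 = 3.918/2.529 = 1.55 h.

1.55 h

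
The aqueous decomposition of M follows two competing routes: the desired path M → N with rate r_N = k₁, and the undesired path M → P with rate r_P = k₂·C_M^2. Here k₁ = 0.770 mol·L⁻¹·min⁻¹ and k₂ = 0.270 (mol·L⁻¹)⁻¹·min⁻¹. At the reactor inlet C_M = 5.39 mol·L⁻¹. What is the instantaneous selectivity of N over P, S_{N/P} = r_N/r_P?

S_{N/P} = r_N/r_P = (k₁)/(k₂·C_M^2) = (k₁/k₂)·C_M^-2.
= (0.770) / (0.270×5.390^2) = 0.7700/7.844 = 0.0982.
The undesired path is higher order in M, so low C_M (CSTR or dilute feed) favours N.

0.0982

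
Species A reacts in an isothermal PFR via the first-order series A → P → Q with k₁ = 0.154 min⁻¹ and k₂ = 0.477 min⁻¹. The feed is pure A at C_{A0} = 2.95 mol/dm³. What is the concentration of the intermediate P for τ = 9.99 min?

0.290 mol/dm³

For first-order series with pure A initially, C_P(τ) = k₁C_{A0}/(k₂−k₁)·(e^(−k₁τ) − e^(−k₂τ)).
e^(−k₁τ) = e^(−0.154×9.99) = e^(−1.538) = 0.2147; e^(−k₂τ) = e^(−4.765) = 0.008521.
C_P = 0.154×2.95/(0.477−0.154) × (0.2147−0.008521) = 1.407×0.2062 = 0.2900 mol/dm³.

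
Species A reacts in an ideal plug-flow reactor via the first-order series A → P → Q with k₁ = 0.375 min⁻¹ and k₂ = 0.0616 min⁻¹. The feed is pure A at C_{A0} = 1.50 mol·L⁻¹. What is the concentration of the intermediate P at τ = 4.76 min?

For first-order series with pure A initially, C_P(τ) = k₁C_{A0}/(k₂−k₁)·(e^(−k₁τ) − e^(−k₂τ)).
e^(−k₁τ) = e^(−0.375×4.76) = e^(−1.785) = 0.1678; e^(−k₂τ) = e^(−0.2932) = 0.7459.
C_P = 0.375×1.50/(0.0616−0.375) × (0.1678−0.7459) = (-1.795)×(-0.5781) = 1.038 mol·L⁻¹.

1.04 mol·L⁻¹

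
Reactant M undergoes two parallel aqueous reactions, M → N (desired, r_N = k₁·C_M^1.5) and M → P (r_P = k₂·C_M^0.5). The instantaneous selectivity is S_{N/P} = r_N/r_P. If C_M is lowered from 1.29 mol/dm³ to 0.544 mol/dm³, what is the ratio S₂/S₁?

0.422

S_{N/P} = (k₁/k₂)·C_M, so S₂/S₁ = (C_{M,2}/C_{M,1}).
= 0.544/1.29 = 0.422.
Selectivity toward N falls as C_M falls — high-concentration operation is favoured.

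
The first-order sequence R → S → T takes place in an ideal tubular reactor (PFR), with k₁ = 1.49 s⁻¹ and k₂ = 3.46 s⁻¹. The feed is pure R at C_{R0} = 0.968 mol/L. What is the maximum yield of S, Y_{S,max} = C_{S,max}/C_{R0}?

0.228

Evaluating C_S at τ_opt = ln(k₂/k₁)/(k₂−k₁) gives C_{S,max}/C_{R0} = (k₁/k₂)^[k₂/(k₂−k₁)].
= (1.49/3.46)^(3.46/(3.46−1.49)) = (0.4306)^(1.756) = 0.2277.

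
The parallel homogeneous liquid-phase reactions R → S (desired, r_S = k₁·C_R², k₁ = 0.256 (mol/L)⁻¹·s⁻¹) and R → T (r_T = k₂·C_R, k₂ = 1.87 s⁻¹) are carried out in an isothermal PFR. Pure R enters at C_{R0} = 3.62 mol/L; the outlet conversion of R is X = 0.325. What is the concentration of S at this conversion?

0.344 mol/L

C_R = C_{R0}(1−X) = 2.444 mol/L.
Along a PFR/batch, dC_T/dC_R = −r_T/(r_S+r_T) = −k₂/(k₂+k₁·C_R).
Integrating from C_{R0} to C_R: C_T = (1.87/0.256)·ln[(1.87+0.256·3.62)/(1.87+0.256·2.44)] = 7.305·ln(2.797/2.496) = 0.8323 mol/L.
Then C_S = (C_{R0}−C_R) − C_T = 1.176 − 0.8323 = 0.3442 mol/L.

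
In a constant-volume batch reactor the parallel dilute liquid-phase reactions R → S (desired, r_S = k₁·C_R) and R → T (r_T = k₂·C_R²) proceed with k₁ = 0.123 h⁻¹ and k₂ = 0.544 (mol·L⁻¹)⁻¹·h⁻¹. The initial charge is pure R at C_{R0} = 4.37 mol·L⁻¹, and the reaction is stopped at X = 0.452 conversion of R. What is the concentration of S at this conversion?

0.127 mol·L⁻¹

C_R = C_{R0}(1−X) = 2.395 mol·L⁻¹.
Along a PFR/batch, dC_S/dC_R = −r_S/(r_S+r_T) = −k₁/(k₁+k₂·C_R).
Integrating from C_{R0} to C_R: C_S = (0.123/0.544)·ln[(0.123+0.544·4.37)/(0.123+0.544·2.39)] = 0.2261·ln(2.500/1.426) = 0.1270 mol·L⁻¹.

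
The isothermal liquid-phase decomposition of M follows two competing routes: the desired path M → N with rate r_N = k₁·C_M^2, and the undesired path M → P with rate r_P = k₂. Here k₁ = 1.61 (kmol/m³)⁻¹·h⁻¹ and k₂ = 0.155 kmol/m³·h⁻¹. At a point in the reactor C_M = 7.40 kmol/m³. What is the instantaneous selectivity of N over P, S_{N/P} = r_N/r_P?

569

S_{N/P} = r_N/r_P = (k₁·C_M^2)/(k₂) = (k₁/k₂)·C_M^2.
= (1.61×7.400^2) / (0.155) = 88.16/0.1550 = 569.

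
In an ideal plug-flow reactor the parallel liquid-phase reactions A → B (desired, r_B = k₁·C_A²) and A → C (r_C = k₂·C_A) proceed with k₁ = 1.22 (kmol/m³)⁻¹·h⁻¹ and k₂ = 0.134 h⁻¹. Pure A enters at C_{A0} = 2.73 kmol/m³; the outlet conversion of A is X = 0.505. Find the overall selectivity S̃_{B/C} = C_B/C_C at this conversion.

C_A = C_{A0}(1−X) = 1.351 kmol/m³.
Along a PFR/batch, dC_C/dC_A = −r_C/(r_B+r_C) = −k₂/(k₂+k₁·C_A).
Integrating from C_{A0} to C_A: C_C = (0.134/1.22)·ln[(0.134+1.22·2.73)/(0.134+1.22·1.35)] = 0.1098·ln(3.465/1.783) = 0.07299 kmol/m³.
Then C_B = (C_{A0}−C_A) − C_C = 1.379 − 0.07299 = 1.306 kmol/m³.
S̃_{B/C} = C_B/C_C = 1.306/0.07299 = 17.9.

17.9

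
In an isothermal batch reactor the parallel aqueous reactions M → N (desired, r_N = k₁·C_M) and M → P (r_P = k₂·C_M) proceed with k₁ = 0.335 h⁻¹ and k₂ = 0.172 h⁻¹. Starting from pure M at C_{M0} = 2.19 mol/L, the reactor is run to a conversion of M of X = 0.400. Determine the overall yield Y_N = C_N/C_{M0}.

C_M = C_{M0}(1−X) = 1.314 mol/L.
Both paths are first order in M, so the instantaneous fraction to N is constant: dC_N/d(−C_M) = k₁/(k₁+k₂) = 0.6607.
C_N = 0.6607·(C_{M0}−C_M) = 0.6607×0.8760 = 0.579 mol/L.
Y_N = C_N/C_{M0} = 0.5788/2.19 = 0.264.

0.264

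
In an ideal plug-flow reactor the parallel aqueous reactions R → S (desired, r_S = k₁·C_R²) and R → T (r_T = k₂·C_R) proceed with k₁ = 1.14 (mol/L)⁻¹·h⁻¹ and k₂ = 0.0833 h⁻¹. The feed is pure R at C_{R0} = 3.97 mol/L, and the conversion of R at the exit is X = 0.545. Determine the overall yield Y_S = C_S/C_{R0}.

C_R = C_{R0}(1−X) = 1.806 mol/L.
Along a PFR/batch, dC_T/dC_R = −r_T/(r_S+r_T) = −k₂/(k₂+k₁·C_R).
Integrating from C_{R0} to C_R: C_T = (0.0833/1.14)·ln[(0.0833+1.14·3.97)/(0.0833+1.14·1.81)] = 0.07307·ln(4.609/2.143) = 0.05597 mol/L.
Then C_S = (C_{R0}−C_R) − C_T = 2.164 − 0.05597 = 2.108 mol/L.
Y_S = C_S/C_{R0} = 2.108/3.97 = 0.531.

0.531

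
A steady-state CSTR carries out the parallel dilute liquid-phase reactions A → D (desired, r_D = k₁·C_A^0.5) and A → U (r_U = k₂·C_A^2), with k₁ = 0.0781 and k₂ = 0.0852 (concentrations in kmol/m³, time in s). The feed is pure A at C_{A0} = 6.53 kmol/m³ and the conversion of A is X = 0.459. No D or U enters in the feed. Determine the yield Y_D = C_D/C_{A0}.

Exit C_A = C_{A0}(1−X) = 6.53×0.541 = 3.533 kmol/m³.
A CSTR operates uniformly at the exit composition, giving r_D = 0.1468 and r_U = 1.063 (each k·C_A^n at C_A = 3.533).
Fraction of consumed A going to D: r_D/(r_D+r_U) = 0.1213.
C_D = 0.1213·C_{A0}·X = 0.1213×6.53×0.459 = 0.364 kmol/m³; Y_D = C_D/C_{A0} = 0.0557.

0.0557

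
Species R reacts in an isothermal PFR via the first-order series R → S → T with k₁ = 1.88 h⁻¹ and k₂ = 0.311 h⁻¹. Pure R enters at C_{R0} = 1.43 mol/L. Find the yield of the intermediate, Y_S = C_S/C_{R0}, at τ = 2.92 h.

For first-order series with pure R initially, C_S(τ) = k₁C_{R0}/(k₂−k₁)·(e^(−k₁τ) − e^(−k₂τ)).
e^(−k₁τ) = e^(−1.88×2.92) = e^(−5.490) = 0.004129; e^(−k₂τ) = e^(−0.9081) = 0.4033.
C_S = 1.88×1.43/(0.311−1.88) × (0.004129−0.4033) = (-1.713)×(-0.3992) = 0.6839 mol/L.
Y_S = C_S/C_{R0} = 0.6839/1.43 = 0.478.

0.478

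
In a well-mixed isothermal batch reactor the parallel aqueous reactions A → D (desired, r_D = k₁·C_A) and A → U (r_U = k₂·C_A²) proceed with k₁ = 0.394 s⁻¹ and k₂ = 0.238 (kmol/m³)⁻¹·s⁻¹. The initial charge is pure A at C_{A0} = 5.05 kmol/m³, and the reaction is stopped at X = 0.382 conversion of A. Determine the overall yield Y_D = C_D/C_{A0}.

C_A = C_{A0}(1−X) = 3.121 kmol/m³.
Along a PFR/batch, dC_D/dC_A = −r_D/(r_D+r_U) = −k₁/(k₁+k₂·C_A).
Integrating from C_{A0} to C_A: C_D = (0.394/0.238)·ln[(0.394+0.238·5.05)/(0.394+0.238·3.12)] = 1.655·ln(1.596/1.137) = 0.5616 kmol/m³.
Y_D = C_D/C_{A0} = 0.5616/5.05 = 0.111.

0.111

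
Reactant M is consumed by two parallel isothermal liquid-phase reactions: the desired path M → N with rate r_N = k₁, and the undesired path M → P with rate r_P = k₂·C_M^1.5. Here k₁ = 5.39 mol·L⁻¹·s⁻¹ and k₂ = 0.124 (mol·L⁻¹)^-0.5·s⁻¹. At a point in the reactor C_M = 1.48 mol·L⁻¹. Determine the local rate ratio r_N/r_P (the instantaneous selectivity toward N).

24.1

S_{N/P} = r_N/r_P = (k₁)/(k₂·C_M^1.5) = (k₁/k₂)·C_M^-1.5.
= (5.39) / (0.124×1.480^1.5) = 5.390/0.2233 = 24.1.
The undesired path is higher order in M, so low C_M (CSTR or dilute feed) favours N.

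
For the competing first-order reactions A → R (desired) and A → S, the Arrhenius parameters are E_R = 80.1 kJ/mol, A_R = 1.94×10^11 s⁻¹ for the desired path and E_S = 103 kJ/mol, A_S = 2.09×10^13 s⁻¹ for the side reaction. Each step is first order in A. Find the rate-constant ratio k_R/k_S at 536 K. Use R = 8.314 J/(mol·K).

1.58

k_R/k_S = (A_R/A_S)·exp[−(E_R−E_S)/(RT)] = (A_R/A_S)·exp[(E_S−E_R)/(RT)].
(E_S−E_R)/(RT) = (103−80.1)×10³/(8.314×536) = 22900/4456 = 5.139.
k_R/k_S = (1.94×10^11/2.09×10^13)·exp(5.139) = 0.009282 × 170.5 = 1.58.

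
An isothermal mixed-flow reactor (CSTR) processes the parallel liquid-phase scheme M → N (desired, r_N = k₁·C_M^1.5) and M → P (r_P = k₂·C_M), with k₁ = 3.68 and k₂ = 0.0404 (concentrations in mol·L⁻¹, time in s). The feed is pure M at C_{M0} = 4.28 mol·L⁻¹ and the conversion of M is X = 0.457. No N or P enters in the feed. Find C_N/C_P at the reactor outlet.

139

Exit C_M = C_{M0}(1−X) = 4.28×0.543 = 2.324 mol·L⁻¹.
In a CSTR the entire volume is at exit conditions, so r_N = 3.68×2.324^1.5 = 13.04 and r_P = 0.0404×2.324 = 0.09389.
Overall selectivity = C_N/C_P = r_Nτ/(r_Pτ) = r_N/r_P = 139.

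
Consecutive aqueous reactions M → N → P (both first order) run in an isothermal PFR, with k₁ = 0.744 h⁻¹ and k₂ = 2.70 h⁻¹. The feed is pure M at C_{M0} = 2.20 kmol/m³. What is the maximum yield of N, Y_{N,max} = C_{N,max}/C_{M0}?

At the optimum, C_{N,max}/C_{M0} = (k₁/k₂)^[k₂/(k₂−k₁)].
= (0.744/2.70)^(2.70/(2.70−0.744)) = (0.2756)^(1.380) = 0.1688.

0.169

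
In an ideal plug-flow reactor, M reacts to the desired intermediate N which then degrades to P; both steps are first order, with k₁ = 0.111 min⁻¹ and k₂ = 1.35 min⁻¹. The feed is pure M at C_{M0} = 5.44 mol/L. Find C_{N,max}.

For a first-order series the maximum intermediate yield is C_{N,max}/C_{M0} = (k₁/k₂)^[k₂/(k₂−k₁)].
= (0.111/1.35)^(1.35/(1.35−0.111)) = (0.08222)^(1.090) = 0.06573.
C_{N,max} = 0.06573×5.44 = 0.358 mol/L.

0.358 mol/L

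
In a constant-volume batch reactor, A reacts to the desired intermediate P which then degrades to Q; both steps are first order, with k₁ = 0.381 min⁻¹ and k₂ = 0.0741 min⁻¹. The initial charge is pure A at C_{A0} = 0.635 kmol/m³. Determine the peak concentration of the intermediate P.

At the optimum, C_{P,max}/C_{A0} = (k₁/k₂)^[k₂/(k₂−k₁)].
= (0.381/0.0741)^(0.0741/(0.0741−0.381)) = (5.142)^(-0.2414) = 0.6735.
C_{P,max} = 0.6735×0.635 = 0.428 kmol/m³.

0.428 kmol/m³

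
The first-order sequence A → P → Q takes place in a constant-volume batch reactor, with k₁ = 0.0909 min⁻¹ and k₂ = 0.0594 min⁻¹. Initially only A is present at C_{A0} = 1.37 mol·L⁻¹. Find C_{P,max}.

Evaluating C_P at t_opt = ln(k₂/k₁)/(k₂−k₁) gives C_{P,max}/C_{A0} = (k₁/k₂)^[k₂/(k₂−k₁)].
= (0.0909/0.0594)^(0.0594/(0.0594−0.0909)) = (1.530)^(-1.886) = 0.4483.
C_{P,max} = 0.4483×1.37 = 0.614 mol·L⁻¹.

0.614 mol·L⁻¹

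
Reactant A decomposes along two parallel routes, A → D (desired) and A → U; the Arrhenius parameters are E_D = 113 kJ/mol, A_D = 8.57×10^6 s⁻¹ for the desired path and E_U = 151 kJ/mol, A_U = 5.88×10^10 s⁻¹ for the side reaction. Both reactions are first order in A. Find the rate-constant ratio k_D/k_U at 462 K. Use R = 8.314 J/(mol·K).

2.88

With equal orders, S_{D/U} = k_D/k_U = (A_D/A_U)·exp[(E_U−E_D)/(RT)].
(E_U−E_D)/(RT) = (151−113)×10³/(8.314×462) = 38000/3841 = 9.893.
k_D/k_U = (8.57×10^6/5.88×10^10)·exp(9.893) = 1.457×10^-4 × 19793 = 2.88.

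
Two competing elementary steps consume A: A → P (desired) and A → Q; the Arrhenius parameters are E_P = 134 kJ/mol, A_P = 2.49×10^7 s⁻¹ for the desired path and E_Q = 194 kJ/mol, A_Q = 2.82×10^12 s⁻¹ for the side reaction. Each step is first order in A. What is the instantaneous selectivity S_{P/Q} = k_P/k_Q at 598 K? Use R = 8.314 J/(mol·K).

1.54

With equal orders, S_{P/Q} = k_P/k_Q = (A_P/A_Q)·exp[(E_Q−E_P)/(RT)].
(E_Q−E_P)/(RT) = (194−134)×10³/(8.314×598) = 60000/4972 = 12.07.
k_P/k_Q = (2.49×10^7/2.82×10^12)·exp(12.07) = 8.830×10^-6 × 1.742×10^5 = 1.54.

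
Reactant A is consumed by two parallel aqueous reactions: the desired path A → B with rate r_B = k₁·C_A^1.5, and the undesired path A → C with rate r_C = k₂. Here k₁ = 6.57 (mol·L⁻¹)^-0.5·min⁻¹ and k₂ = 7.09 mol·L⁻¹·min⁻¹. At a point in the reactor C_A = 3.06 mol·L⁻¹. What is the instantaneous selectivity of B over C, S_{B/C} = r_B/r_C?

4.96

S_{B/C} = r_B/r_C = (k₁·C_A^1.5)/(k₂) = (k₁/k₂)·C_A^1.5.
= (6.57×3.060^1.5) / (7.09) = 35.17/7.090 = 4.96.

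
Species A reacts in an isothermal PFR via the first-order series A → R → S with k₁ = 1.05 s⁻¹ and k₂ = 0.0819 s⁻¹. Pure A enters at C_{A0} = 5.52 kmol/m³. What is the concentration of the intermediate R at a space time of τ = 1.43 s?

Solving the coupled first-order balances gives C_R(τ) = [k₁/(k₂−k₁)]·C_{A0}·(e^(−k₁τ) − e^(−k₂τ)).
e^(−k₁τ) = e^(−1.05×1.43) = e^(−1.502) = 0.2228; e^(−k₂τ) = e^(−0.1171) = 0.8895.
C_R = 1.05×5.52/(0.0819−1.05) × (0.2228−0.8895) = (-5.987)×(-0.6667) = 3.991 kmol/m³.

3.99 kmol/m³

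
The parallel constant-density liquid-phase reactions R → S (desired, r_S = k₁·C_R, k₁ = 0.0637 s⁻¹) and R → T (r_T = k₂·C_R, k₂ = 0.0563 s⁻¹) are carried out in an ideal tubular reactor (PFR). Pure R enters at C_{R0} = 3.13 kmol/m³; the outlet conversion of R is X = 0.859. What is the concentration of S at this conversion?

C_R = C_{R0}(1−X) = 0.4413 kmol/m³.
Both paths are first order in R, so the instantaneous fraction to S is constant: dC_S/d(−C_R) = k₁/(k₁+k₂) = 0.5308.
C_S = 0.5308·(C_{R0}−C_R) = 0.5308×2.689 = 1.43 kmol/m³.

1.43 kmol/m³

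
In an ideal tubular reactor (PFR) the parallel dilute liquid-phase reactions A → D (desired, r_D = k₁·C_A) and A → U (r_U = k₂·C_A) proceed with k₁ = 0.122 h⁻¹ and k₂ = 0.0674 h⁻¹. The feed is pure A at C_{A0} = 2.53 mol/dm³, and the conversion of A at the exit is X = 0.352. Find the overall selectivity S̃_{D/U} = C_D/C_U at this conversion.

C_A = C_{A0}(1−X) = 1.639 mol/dm³.
Both paths are first order in A, so the instantaneous fraction to D is constant: dC_D/d(−C_A) = k₁/(k₁+k₂) = 0.6441.
C_D = 0.6441·(C_{A0}−C_A) = 0.6441×0.8906 = 0.574 mol/dm³.
C_U = (C_{A0}−C_A)−C_D = 0.3169 mol/dm³; S̃_{D/U} = 0.5736/0.3169 = 1.81.

1.81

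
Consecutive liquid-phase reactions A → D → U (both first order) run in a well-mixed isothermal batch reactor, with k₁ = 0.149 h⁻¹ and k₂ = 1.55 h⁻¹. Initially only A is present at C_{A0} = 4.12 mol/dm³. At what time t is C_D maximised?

Setting dC_D/dt = 0 gives t_opt = ln(k₂/k₁)/(k₂−k₁).
= ln(1.55/0.149)/(1.55−0.149) = ln(10.40)/1.401 = 2.342/1.401 = 1.67 h.

1.67 h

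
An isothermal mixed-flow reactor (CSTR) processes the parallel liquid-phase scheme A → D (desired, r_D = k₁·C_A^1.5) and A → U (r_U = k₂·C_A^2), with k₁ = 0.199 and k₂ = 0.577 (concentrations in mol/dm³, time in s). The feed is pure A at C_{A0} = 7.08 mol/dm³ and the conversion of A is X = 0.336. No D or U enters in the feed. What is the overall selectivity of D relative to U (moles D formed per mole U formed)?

Exit C_A = C_{A0}(1−X) = 7.08×0.664 = 4.701 mol/dm³.
In a CSTR the entire volume is at exit conditions, so r_D = 0.199×4.701^1.5 = 2.028 and r_U = 0.577×4.701^2 = 12.75.
Overall selectivity = C_D/C_U = r_Dτ/(r_Uτ) = r_D/r_U = 0.159.

0.159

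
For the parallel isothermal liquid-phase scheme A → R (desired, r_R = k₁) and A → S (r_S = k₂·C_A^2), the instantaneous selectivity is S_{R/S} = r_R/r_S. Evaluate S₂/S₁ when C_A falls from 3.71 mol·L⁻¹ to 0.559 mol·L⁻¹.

S_{R/S} = (k₁/k₂)·C_A^-2, so S₂/S₁ = (C_{A,2}/C_{A,1})^-2.
= (0.559/3.71)^(-2) = (0.1507)^(-2) = 44.0.

44.0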